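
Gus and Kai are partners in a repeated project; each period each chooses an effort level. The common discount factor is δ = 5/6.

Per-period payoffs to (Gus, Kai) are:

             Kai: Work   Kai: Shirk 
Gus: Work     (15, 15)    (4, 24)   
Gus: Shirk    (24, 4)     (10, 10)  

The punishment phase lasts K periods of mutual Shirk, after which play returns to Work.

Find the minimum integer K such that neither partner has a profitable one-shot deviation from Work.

3

IC: δ(1−δ^K)/(1−δ) ≥ (24−15)/(15−10) = 9/5.
With δ = 5/6: need 1 − δ^K ≥ 9/5·(1−5/6)/(5/6), i.e. δ^K ≤ 0.6400.
Since (5/6)^2 = 0.6944 and (5/6)^3 = 0.5787, the smallest such K is 3.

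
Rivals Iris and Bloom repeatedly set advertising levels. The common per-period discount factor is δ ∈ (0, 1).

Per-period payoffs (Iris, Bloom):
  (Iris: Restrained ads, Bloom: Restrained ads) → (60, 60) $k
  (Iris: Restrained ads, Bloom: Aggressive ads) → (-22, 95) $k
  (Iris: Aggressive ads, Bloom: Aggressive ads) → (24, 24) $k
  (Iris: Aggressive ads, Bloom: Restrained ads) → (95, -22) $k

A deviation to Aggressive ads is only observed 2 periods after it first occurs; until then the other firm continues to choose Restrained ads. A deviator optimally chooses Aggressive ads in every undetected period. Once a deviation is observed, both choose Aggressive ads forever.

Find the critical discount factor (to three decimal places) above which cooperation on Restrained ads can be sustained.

Deviating for the 2 undetected periods gains 95−60 = 35 per period over cooperation, then loses 60−24 = 36 per period forever once punishment starts.
Gain: 35(1 + δ + … + δ^1); loss: 36·δ^2/(1−δ).
No profitable deviation ⇔ 35(1−δ^2) ≤ 36·δ^2, i.e. δ^2 ≥ 35/(35+36) = 35/71.
Hence δ ≥ (35/71)^(1/2) ≈ 0.702.

0.702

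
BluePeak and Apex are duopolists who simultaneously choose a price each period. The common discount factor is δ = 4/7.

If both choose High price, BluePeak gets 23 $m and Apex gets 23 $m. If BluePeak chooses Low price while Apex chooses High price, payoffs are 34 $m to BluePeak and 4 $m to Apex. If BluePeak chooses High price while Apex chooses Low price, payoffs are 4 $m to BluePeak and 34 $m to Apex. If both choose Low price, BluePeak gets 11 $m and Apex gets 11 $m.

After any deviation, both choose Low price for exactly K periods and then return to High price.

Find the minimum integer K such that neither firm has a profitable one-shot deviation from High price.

No profitable deviation requires (23−11)(δ+…+δ^K) ≥ 34−23, i.e. δ+…+δ^K ≥ 11/12 ≈ 0.9167.
With δ = 4/7, the partial sums are K=1: 0.5714, K=2: 0.8980, K=3: 1.0845.
K = 3 is the first length at which the sum reaches 0.9167.

3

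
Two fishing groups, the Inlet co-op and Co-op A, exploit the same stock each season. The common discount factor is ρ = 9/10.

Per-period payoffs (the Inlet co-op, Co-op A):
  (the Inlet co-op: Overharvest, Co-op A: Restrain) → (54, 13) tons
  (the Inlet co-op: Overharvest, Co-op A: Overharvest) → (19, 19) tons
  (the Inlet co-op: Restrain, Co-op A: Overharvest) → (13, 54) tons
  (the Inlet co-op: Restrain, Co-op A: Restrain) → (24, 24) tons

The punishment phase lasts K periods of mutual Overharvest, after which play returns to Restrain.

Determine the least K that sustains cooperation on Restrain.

IC: ρ(1−ρ^K)/(1−ρ) ≥ (54−24)/(24−19) = 6.
With ρ = 9/10: need 1 − ρ^K ≥ 6·(1−9/10)/(9/10), i.e. ρ^K ≤ 0.3333.
Since (9/10)^10 = 0.3487 and (9/10)^11 = 0.3138, the smallest such K is 11.

11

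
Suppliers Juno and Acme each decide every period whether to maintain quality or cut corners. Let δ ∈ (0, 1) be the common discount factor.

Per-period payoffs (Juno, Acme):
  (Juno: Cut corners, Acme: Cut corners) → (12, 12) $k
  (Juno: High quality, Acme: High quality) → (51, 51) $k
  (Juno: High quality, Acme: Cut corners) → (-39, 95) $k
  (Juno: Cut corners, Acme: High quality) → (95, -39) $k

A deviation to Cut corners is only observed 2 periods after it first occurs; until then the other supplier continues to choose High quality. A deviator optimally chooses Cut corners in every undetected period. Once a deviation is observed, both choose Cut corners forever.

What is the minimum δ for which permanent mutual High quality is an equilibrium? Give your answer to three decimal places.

Deviating for the 2 undetected periods gains 95−51 = 44 per period over cooperation, then loses 51−12 = 39 per period forever once punishment starts.
Gain: 44(1 + δ + … + δ^1); loss: 39·δ^2/(1−δ).
No profitable deviation ⇔ 44(1−δ^2) ≤ 39·δ^2, i.e. δ^2 ≥ 44/(44+39) = 44/83.
Hence δ ≥ (44/83)^(1/2) ≈ 0.728.

0.728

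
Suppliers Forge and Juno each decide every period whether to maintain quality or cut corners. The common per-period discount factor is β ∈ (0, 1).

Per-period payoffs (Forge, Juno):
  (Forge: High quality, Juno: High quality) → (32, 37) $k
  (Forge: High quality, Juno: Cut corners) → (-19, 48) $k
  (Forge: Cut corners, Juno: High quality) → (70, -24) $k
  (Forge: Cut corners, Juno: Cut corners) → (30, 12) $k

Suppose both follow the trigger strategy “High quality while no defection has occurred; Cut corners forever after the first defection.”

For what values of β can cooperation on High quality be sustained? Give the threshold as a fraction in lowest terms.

19/20

Forge: cooperation gives 32 each period; deviation gives 70 once then 30 forever.
  32/(1−β) ≥ 70 + 30β/(1−β) ⇒ β ≥ 38/40 = 19/20.
Juno: cooperation gives 37 each period; deviation gives 48 once then 12 forever.
  β ≥ 11/36.
Both must hold, so the binding constraint is Forge's: β ≥ 19/20.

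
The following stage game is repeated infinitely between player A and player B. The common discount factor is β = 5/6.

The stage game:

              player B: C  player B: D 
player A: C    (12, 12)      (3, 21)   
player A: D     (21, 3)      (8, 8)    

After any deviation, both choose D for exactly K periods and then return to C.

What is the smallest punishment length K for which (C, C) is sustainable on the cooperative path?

4

No profitable deviation requires (12−8)(β+…+β^K) ≥ 21−12, i.e. β+…+β^K ≥ 9/4 ≈ 2.2500.
With β = 5/6, the partial sums are K=1: 0.8333, K=2: 1.5278, K=3: 2.1065, K=4: 2.5887.
K = 4 is the first length at which the sum reaches 2.2500.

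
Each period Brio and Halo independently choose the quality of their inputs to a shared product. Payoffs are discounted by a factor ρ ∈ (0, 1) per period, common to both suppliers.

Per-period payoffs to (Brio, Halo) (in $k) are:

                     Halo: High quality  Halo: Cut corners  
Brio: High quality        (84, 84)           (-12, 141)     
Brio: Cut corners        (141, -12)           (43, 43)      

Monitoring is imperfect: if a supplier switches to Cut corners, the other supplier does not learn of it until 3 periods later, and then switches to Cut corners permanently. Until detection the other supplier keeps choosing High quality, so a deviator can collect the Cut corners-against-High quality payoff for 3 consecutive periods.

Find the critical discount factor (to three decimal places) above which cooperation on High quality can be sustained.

0.835

The best deviation is to choose Cut corners for all 3 undetected periods, earning 141 each, then 43 forever once detected.
Deviation value: 141(1−ρ^3)/(1−ρ) + 43ρ^3/(1−ρ); cooperation value: 84/(1−ρ).
IC: 84 ≥ 141(1−ρ^3) + 43ρ^3 = 141 − 98ρ^3.
So ρ^3 ≥ 57/98, giving ρ ≥ (57/98)^(1/3) ≈ 0.835.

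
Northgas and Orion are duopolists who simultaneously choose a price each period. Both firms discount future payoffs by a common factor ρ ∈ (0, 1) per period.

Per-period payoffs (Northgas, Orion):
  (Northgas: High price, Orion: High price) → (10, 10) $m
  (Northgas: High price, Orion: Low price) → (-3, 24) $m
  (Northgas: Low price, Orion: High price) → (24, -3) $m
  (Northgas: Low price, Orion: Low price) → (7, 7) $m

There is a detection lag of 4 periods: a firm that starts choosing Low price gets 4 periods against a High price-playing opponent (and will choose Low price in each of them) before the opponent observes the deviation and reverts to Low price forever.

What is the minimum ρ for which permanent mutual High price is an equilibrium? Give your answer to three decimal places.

0.953

A deviator earns 24 for 4 periods, then 7 forever; cooperating earns 10 forever. Multiplying the IC by (1−ρ):
10 ≥ 24(1−ρ^4) + 7ρ^4, so 17·ρ^4 ≥ 14 and ρ^4 ≥ 14/17.
ρ ≥ (14/17)^(1/4) ≈ 0.953.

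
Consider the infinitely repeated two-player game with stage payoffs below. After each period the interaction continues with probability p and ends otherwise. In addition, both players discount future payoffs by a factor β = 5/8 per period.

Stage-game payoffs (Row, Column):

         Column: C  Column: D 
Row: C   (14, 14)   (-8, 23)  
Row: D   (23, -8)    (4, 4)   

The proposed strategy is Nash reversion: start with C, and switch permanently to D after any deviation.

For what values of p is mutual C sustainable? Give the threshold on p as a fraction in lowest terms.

72/95

Expected continuation weight on next period's payoff is β·p = 5/8·p, which plays the role of the discount factor.
Cooperation requires 5/8·p ≥ (23−14)/(23−4) = 9/19, hence p ≥ 72/95.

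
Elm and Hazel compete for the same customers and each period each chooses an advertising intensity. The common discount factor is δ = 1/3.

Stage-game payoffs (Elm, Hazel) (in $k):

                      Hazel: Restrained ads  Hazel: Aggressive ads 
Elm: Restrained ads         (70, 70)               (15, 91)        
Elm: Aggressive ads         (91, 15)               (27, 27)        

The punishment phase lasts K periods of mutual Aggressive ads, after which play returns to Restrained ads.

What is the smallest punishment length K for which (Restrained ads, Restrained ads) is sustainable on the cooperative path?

IC: δ(1−δ^K)/(1−δ) ≥ (91−70)/(70−27) = 21/43.
With δ = 1/3: need 1 − δ^K ≥ 21/43·(1−1/3)/(1/3), i.e. δ^K ≤ 0.0233.
Since (1/3)^3 = 0.0370 and (1/3)^4 = 0.0123, the smallest such K is 4.

4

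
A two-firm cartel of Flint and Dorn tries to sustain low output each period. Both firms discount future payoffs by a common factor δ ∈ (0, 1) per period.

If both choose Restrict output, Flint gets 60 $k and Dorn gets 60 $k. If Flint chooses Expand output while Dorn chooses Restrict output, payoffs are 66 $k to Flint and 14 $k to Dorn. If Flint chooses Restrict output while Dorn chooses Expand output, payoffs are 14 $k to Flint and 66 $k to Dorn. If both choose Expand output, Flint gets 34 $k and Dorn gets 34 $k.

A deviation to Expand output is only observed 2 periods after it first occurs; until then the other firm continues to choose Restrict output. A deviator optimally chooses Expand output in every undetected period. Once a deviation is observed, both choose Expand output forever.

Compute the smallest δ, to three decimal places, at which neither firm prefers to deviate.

0.433

A deviator earns 66 for 2 periods, then 34 forever; cooperating earns 60 forever. Multiplying the IC by (1−δ):
60 ≥ 66(1−δ^2) + 34δ^2, so 32·δ^2 ≥ 6 and δ^2 ≥ 3/16.
δ ≥ (3/16)^(1/2) ≈ 0.433.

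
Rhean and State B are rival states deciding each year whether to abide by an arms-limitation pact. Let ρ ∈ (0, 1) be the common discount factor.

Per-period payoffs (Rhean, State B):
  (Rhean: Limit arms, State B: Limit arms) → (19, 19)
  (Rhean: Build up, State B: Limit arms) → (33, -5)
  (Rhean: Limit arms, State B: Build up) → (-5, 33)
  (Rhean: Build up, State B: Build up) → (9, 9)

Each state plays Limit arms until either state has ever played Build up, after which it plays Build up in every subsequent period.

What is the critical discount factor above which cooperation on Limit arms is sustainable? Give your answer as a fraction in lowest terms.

Under grim trigger the critical discount factor is (T−C)/(T−P) with T = 33, C = 19, P = 9.
ρ* = (33−19)/(33−9) = 14/24 = 7/12.

7/12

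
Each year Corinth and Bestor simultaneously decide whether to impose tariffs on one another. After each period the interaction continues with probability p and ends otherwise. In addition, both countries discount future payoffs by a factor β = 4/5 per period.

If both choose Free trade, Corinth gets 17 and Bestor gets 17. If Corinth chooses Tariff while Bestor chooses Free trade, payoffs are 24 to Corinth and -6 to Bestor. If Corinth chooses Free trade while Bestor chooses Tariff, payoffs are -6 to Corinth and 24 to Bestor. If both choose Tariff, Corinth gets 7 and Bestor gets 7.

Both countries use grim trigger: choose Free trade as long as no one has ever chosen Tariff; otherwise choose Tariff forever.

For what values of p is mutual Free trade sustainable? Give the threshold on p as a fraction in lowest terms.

Expected continuation weight on next period's payoff is β·p = 4/5·p, which plays the role of the discount factor.
Cooperation requires 4/5·p ≥ (24−17)/(24−7) = 7/17, hence p ≥ 35/68.

35/68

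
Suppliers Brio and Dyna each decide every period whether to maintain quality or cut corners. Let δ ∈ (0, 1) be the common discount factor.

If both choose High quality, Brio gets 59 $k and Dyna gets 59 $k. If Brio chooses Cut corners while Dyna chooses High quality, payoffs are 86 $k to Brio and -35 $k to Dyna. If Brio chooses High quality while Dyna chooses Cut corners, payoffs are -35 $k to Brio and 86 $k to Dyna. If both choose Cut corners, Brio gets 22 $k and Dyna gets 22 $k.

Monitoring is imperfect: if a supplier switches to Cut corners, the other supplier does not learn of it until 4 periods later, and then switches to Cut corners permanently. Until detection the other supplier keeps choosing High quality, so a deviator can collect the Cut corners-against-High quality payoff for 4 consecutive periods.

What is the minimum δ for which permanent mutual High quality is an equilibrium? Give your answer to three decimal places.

0.806

The best deviation is to choose Cut corners for all 4 undetected periods, earning 86 each, then 22 forever once detected.
Deviation value: 86(1−δ^4)/(1−δ) + 22δ^4/(1−δ); cooperation value: 59/(1−δ).
IC: 59 ≥ 86(1−δ^4) + 22δ^4 = 86 − 64δ^4.
So δ^4 ≥ 27/64, giving δ ≥ (27/64)^(1/4) ≈ 0.806.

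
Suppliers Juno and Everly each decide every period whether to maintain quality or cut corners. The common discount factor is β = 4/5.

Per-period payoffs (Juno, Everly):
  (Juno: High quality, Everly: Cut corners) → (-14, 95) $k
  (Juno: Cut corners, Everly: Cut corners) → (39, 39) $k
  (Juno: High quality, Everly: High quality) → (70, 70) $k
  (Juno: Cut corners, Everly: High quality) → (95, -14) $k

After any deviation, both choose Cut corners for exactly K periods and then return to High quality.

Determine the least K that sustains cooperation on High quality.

2

Need Σ_{k=1}^{K} β^k ≥ (95−70)/(70−39) = 0.8065 at β = 4/5.
At K = 1 the sum is 0.8000 < 0.8065; at K = 2 it is 1.4400 ≥ 0.8065.
So the minimum punishment length is K = 2.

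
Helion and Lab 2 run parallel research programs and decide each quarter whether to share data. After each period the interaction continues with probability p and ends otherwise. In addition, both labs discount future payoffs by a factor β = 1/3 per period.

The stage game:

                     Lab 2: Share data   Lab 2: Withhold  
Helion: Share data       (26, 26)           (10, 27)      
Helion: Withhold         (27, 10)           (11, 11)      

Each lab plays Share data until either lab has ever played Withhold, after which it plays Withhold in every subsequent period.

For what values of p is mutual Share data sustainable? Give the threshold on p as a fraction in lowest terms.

3/16

Expected continuation weight on next period's payoff is β·p = 1/3·p, which plays the role of the discount factor.
Cooperation requires 1/3·p ≥ (27−26)/(27−11) = 1/16, hence p ≥ 3/16.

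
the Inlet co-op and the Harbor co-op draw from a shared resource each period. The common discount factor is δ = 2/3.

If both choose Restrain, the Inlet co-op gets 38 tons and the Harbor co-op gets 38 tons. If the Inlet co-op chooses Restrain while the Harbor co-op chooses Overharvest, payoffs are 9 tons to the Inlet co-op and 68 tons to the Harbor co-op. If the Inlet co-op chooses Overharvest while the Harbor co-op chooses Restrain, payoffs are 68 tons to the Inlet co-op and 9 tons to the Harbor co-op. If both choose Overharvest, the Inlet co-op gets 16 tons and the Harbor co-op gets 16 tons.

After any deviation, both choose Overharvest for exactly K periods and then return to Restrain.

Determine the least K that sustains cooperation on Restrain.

No profitable deviation requires (38−16)(δ+…+δ^K) ≥ 68−38, i.e. δ+…+δ^K ≥ 15/11 ≈ 1.3636.
With δ = 2/3, the partial sums are K=1: 0.6667, K=2: 1.1111, K=3: 1.4074.
K = 3 is the first length at which the sum reaches 1.3636.

3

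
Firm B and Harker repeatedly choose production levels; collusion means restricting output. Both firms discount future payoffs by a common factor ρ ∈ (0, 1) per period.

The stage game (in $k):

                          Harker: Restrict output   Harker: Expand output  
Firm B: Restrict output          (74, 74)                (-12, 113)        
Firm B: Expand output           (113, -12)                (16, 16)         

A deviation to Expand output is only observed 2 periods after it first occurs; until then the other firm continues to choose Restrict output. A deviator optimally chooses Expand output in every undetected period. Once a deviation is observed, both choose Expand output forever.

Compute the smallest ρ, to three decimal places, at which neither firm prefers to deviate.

0.634

A deviator earns 113 for 2 periods, then 16 forever; cooperating earns 74 forever. Multiplying the IC by (1−ρ):
74 ≥ 113(1−ρ^2) + 16ρ^2, so 97·ρ^2 ≥ 39 and ρ^2 ≥ 39/97.
ρ ≥ (39/97)^(1/2) ≈ 0.634.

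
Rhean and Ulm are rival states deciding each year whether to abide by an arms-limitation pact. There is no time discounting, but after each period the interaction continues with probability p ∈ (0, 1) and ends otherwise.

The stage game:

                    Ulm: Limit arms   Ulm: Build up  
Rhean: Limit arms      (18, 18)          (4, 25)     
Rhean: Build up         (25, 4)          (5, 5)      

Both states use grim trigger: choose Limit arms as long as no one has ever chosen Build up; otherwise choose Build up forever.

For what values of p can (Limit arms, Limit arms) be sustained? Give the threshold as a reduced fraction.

7/20

With no time discounting, the continuation probability p plays the role of the discount factor.
Grim-trigger IC: 18/(1−p) ≥ 25 + 5p/(1−p) ⇒ p ≥ (25−18)/(25−5) = 7/20.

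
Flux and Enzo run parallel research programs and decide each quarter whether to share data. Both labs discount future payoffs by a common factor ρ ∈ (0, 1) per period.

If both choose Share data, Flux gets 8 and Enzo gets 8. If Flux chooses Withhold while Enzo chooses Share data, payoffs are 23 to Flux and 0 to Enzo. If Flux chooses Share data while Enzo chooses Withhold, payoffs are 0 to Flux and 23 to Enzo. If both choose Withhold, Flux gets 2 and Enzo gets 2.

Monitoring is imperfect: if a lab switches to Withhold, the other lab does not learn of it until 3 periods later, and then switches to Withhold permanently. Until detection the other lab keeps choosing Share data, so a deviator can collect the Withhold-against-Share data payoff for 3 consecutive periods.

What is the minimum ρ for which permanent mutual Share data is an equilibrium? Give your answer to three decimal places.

A deviator earns 23 for 3 periods, then 2 forever; cooperating earns 8 forever. Multiplying the IC by (1−ρ):
8 ≥ 23(1−ρ^3) + 2ρ^3, so 21·ρ^3 ≥ 15 and ρ^3 ≥ 5/7.
ρ ≥ (5/7)^(1/3) ≈ 0.894.

0.894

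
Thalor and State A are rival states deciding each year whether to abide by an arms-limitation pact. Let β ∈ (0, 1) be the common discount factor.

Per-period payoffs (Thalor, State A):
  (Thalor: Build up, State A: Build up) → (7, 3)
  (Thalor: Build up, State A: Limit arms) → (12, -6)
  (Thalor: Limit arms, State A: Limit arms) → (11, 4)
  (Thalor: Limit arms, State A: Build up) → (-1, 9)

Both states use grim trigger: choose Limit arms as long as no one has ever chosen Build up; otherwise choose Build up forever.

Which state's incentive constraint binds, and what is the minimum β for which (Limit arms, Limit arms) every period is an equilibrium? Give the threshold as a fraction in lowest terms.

For Thalor: deviation gain 12−11 = 1, per-period punishment loss 11−7 = 4. IC gives β ≥ 1/5.
For State A: gain 5, loss 1 per period, so β ≥ 5/6.
The tighter constraint is State A's, so cooperation needs β ≥ 5/6.

State A; β ≥ 5/6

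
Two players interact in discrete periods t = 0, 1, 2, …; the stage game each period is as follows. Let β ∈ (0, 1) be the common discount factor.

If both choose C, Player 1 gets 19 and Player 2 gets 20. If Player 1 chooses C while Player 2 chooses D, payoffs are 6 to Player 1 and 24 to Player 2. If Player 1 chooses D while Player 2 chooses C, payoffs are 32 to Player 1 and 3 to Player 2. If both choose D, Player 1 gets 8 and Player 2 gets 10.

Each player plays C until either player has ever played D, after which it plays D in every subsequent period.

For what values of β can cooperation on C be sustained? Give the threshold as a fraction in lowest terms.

Player 1: cooperation gives 19 each period; deviation gives 32 once then 8 forever.
  19/(1−β) ≥ 32 + 8β/(1−β) ⇒ β ≥ 13/24.
Player 2: cooperation gives 20 each period; deviation gives 24 once then 10 forever.
  β ≥ 4/14 = 2/7.
Both must hold, so the binding constraint is Player 1's: β ≥ 13/24.

13/24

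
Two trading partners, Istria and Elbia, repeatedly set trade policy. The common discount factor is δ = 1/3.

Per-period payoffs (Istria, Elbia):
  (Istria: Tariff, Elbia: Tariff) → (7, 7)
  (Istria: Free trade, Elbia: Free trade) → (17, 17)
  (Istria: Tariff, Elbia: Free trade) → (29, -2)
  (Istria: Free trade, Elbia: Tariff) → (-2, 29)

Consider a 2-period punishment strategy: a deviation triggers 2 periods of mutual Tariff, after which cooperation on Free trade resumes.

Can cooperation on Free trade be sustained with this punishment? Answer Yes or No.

IC: δ+…+δ^2 ≥ (29−17)/(17−7) = 6/5.
At δ = 1/3: partial sum = 0.4444 < 1.2000. Cooperation not sustainable.

No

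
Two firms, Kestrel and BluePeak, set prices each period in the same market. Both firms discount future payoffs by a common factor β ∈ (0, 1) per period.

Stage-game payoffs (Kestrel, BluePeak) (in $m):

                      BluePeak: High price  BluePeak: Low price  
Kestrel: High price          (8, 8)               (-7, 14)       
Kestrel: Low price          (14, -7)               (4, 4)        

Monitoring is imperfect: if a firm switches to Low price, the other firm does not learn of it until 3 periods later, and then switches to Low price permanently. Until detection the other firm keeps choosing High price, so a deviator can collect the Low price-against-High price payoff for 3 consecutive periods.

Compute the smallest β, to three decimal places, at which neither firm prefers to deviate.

0.843

The best deviation is to choose Low price for all 3 undetected periods, earning 14 each, then 4 forever once detected.
Deviation value: 14(1−β^3)/(1−β) + 4β^3/(1−β); cooperation value: 8/(1−β).
IC: 8 ≥ 14(1−β^3) + 4β^3 = 14 − 10β^3.
So β^3 ≥ 6/10 = 3/5, giving β ≥ (3/5)^(1/3) ≈ 0.843.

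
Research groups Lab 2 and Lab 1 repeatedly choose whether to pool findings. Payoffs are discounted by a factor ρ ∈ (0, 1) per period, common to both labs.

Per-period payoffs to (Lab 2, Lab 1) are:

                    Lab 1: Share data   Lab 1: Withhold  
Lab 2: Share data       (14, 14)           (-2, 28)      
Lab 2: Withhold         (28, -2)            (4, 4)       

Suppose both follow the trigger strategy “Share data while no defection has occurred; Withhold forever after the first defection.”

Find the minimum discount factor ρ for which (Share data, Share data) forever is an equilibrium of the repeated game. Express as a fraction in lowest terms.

Under grim trigger the critical discount factor is (T−C)/(T−P) with T = 28, C = 14, P = 4.
ρ* = (28−14)/(28−4) = 14/24 = 7/12.

7/12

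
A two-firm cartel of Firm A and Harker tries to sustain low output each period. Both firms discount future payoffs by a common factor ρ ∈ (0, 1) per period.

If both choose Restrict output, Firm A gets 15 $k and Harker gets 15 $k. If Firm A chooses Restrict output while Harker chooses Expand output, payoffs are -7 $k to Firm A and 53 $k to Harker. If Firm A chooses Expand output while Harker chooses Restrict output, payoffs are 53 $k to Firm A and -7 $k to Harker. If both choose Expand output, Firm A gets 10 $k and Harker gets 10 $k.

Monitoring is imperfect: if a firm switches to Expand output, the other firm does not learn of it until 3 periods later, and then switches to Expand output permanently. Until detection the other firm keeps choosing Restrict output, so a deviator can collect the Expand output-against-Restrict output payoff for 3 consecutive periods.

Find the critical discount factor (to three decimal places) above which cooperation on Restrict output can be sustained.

Deviating for the 3 undetected periods gains 53−15 = 38 per period over cooperation, then loses 15−10 = 5 per period forever once punishment starts.
Gain: 38(1 + ρ + … + ρ^2); loss: 5·ρ^3/(1−ρ).
No profitable deviation ⇔ 38(1−ρ^3) ≤ 5·ρ^3, i.e. ρ^3 ≥ 38/(38+5) = 38/43.
Hence ρ ≥ (38/43)^(1/3) ≈ 0.960.

0.960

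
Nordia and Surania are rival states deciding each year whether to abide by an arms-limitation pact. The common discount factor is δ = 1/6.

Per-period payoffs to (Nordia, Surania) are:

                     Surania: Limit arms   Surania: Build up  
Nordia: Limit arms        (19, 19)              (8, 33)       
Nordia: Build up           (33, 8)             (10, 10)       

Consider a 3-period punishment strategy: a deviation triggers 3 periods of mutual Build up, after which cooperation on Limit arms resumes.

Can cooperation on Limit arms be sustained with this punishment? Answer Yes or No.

IC: δ+…+δ^3 ≥ (33−19)/(19−10) = 14/9.
At δ = 1/6: partial sum = 0.1991 < 1.5556. Cooperation not sustainable.

No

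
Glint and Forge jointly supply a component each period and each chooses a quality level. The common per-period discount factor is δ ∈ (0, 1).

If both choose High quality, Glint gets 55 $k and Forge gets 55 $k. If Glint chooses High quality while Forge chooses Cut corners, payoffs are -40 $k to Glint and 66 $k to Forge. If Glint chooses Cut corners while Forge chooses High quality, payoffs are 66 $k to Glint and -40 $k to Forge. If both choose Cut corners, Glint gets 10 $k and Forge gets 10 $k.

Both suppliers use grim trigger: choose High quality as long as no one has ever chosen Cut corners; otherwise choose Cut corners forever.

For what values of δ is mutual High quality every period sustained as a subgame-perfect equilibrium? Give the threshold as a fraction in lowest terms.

One-period gain from deviating is 66 − 55 = 11. The loss is 55 − 10 = 45 in every subsequent period, with present value 45·δ/(1−δ).
Deviation is unprofitable when 45·δ/(1−δ) ≥ 11, i.e. δ/(1−δ) ≥ 11/45.
Equivalently δ ≥ 11/(11+45) = 11/56.

11/56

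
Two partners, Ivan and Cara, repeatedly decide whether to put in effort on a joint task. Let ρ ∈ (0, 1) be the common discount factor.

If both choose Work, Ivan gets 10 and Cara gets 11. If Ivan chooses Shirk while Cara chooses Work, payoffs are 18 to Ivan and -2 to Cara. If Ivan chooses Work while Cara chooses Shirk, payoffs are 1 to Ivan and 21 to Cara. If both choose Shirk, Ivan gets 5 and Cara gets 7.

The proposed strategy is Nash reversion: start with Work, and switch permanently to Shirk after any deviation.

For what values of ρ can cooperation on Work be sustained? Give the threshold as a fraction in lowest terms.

For Ivan: deviation gain 18−10 = 8, per-period punishment loss 10−5 = 5. IC gives ρ ≥ 8/13.
For Cara: gain 10, loss 4 per period, so ρ ≥ 10/14 = 5/7.
The tighter constraint is Cara's, so cooperation needs ρ ≥ 5/7.

5/7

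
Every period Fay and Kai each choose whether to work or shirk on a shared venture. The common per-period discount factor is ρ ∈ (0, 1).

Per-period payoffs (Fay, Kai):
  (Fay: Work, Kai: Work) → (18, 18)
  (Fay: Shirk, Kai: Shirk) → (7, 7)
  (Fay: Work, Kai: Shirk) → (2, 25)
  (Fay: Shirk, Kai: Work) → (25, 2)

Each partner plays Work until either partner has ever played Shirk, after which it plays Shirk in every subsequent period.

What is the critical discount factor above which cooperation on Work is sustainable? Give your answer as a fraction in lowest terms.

Under grim trigger the critical discount factor is (T−C)/(T−P) with T = 25, C = 18, P = 7.
ρ* = (25−18)/(25−7) = 7/18.

7/18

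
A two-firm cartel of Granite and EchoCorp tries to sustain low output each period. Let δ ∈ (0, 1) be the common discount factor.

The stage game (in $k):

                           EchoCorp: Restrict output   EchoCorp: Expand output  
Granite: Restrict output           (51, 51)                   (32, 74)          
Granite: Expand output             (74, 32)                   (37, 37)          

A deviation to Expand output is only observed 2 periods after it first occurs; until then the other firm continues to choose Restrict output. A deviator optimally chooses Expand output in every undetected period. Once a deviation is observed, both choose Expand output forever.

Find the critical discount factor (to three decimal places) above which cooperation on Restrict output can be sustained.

0.788

A deviator earns 74 for 2 periods, then 37 forever; cooperating earns 51 forever. Multiplying the IC by (1−δ):
51 ≥ 74(1−δ^2) + 37δ^2, so 37·δ^2 ≥ 23 and δ^2 ≥ 23/37.
δ ≥ (23/37)^(1/2) ≈ 0.788.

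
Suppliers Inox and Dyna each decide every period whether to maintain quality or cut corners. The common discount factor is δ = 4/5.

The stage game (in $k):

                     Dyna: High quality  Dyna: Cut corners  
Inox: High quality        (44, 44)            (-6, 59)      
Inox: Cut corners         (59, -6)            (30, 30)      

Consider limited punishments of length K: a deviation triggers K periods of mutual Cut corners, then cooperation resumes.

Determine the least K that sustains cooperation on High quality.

No profitable deviation requires (44−30)(δ+…+δ^K) ≥ 59−44, i.e. δ+…+δ^K ≥ 15/14 ≈ 1.0714.
With δ = 4/5, the partial sums are K=1: 0.8000, K=2: 1.4400.
K = 2 is the first length at which the sum reaches 1.0714.

2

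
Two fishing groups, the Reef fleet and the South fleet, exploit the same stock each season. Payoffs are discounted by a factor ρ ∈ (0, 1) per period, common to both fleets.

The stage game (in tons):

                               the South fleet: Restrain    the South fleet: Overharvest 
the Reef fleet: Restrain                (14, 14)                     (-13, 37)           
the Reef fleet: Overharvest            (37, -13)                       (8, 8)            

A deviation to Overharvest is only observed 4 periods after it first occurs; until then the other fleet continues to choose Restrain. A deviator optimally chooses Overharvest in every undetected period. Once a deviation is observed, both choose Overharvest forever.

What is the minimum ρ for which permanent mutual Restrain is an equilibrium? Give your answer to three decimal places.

Deviating for the 4 undetected periods gains 37−14 = 23 per period over cooperation, then loses 14−8 = 6 per period forever once punishment starts.
Gain: 23(1 + ρ + … + ρ^3); loss: 6·ρ^4/(1−ρ).
No profitable deviation ⇔ 23(1−ρ^4) ≤ 6·ρ^4, i.e. ρ^4 ≥ 23/(23+6) = 23/29.
Hence ρ ≥ (23/29)^(1/4) ≈ 0.944.

0.944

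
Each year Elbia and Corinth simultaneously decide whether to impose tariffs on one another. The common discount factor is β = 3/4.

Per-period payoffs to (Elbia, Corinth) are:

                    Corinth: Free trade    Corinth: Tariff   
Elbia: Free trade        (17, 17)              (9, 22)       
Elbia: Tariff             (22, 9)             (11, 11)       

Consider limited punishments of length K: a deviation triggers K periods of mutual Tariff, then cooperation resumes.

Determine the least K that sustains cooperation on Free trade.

IC: β(1−β^K)/(1−β) ≥ (22−17)/(17−11) = 5/6.
With β = 3/4: need 1 − β^K ≥ 5/6·(1−3/4)/(3/4), i.e. β^K ≤ 0.7222.
Since (3/4)^1 = 0.7500 and (3/4)^2 = 0.5625, the smallest such K is 2.

2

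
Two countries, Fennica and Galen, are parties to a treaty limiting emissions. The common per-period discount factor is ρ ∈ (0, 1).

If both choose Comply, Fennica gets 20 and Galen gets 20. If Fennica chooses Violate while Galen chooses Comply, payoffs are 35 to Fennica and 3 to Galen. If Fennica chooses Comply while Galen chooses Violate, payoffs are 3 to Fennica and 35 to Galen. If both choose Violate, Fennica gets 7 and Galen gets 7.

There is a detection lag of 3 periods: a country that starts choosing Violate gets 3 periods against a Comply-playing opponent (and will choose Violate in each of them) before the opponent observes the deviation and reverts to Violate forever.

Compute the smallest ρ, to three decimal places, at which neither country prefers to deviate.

0.812

Deviating for the 3 undetected periods gains 35−20 = 15 per period over cooperation, then loses 20−7 = 13 per period forever once punishment starts.
Gain: 15(1 + ρ + … + ρ^2); loss: 13·ρ^3/(1−ρ).
No profitable deviation ⇔ 15(1−ρ^3) ≤ 13·ρ^3, i.e. ρ^3 ≥ 15/(15+13) = 15/28.
Hence ρ ≥ (15/28)^(1/3) ≈ 0.812.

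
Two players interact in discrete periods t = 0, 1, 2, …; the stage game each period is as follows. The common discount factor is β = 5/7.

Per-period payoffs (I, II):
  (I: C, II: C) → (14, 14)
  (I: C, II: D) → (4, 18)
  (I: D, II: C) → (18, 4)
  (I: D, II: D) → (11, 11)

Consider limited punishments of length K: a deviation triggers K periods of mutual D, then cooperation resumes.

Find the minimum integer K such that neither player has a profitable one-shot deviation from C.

No profitable deviation requires (14−11)(β+…+β^K) ≥ 18−14, i.e. β+…+β^K ≥ 4/3 ≈ 1.3333.
With β = 5/7, the partial sums are K=1: 0.7143, K=2: 1.2245, K=3: 1.5889.
K = 3 is the first length at which the sum reaches 1.3333.

3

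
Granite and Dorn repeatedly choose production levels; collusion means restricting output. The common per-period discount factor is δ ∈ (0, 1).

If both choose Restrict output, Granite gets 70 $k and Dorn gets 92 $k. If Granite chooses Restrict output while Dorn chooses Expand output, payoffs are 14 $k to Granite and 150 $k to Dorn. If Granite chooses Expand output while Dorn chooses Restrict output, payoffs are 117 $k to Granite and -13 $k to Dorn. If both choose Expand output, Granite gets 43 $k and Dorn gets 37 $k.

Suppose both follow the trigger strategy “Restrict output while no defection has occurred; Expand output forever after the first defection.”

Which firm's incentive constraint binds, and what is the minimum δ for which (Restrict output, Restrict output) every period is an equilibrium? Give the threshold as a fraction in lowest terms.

Granite's threshold: (117−70)/(117−43) = 47/74.
Dorn's threshold: (150−92)/(150−37) = 58/113.
47/74 > 58/113, so Granite binds and δ* = 47/74.

Granite; δ ≥ 47/74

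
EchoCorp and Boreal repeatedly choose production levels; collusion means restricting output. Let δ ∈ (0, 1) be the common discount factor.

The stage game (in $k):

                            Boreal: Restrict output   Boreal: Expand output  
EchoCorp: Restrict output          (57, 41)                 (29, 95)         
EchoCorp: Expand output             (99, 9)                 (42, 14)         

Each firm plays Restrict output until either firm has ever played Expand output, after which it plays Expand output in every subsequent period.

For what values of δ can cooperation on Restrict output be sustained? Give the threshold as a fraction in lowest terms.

EchoCorp: cooperation gives 57 each period; deviation gives 99 once then 42 forever.
  57/(1−δ) ≥ 99 + 42δ/(1−δ) ⇒ δ ≥ 42/57 = 14/19.
Boreal: cooperation gives 41 each period; deviation gives 95 once then 14 forever.
  δ ≥ 54/81 = 2/3.
Both must hold, so the binding constraint is EchoCorp's: δ ≥ 14/19.

14/19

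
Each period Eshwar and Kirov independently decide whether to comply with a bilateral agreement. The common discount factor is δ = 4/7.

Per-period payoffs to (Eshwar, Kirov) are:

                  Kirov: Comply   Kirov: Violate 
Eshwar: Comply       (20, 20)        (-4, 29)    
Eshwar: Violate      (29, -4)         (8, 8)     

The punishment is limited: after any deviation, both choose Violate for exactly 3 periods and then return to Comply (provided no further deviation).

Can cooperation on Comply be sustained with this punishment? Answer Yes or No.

Yes

A one-shot deviation gives 29 now, then 8 for 3 periods, then back to 20.
Gain from deviating: (29−20) today; loss: (20−8) in each of the next 3 periods.
No-deviation condition: (20−8)(δ+…+δ^3) ≥ 29−20, i.e. δ+…+δ^3 ≥ 3/4.
At δ = 4/7: δ+…+δ^3 = 1.0845 ≥ 0.7500.
So cooperation is sustainable.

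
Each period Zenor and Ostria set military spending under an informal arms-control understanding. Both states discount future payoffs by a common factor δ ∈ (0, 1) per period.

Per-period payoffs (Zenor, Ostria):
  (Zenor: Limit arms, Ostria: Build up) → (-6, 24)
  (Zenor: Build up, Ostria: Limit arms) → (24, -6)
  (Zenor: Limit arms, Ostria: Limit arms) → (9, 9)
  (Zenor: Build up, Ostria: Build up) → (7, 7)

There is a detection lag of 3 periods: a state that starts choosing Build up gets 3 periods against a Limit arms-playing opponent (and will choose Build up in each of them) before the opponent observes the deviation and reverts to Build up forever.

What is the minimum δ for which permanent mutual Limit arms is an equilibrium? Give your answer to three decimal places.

Deviating for the 3 undetected periods gains 24−9 = 15 per period over cooperation, then loses 9−7 = 2 per period forever once punishment starts.
Gain: 15(1 + δ + … + δ^2); loss: 2·δ^3/(1−δ).
No profitable deviation ⇔ 15(1−δ^3) ≤ 2·δ^3, i.e. δ^3 ≥ 15/(15+2) = 15/17.
Hence δ ≥ (15/17)^(1/3) ≈ 0.959.

0.959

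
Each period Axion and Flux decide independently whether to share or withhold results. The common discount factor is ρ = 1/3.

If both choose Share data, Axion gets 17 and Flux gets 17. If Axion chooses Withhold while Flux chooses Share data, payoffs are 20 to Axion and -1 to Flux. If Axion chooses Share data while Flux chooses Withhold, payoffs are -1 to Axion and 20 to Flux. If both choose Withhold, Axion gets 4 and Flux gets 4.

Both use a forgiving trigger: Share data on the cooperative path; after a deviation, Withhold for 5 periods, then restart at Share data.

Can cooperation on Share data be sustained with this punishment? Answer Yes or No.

IC: ρ+…+ρ^5 ≥ (20−17)/(17−4) = 3/13.
At ρ = 1/3: partial sum = 0.4979 ≥ 0.2308. Cooperation sustainable.

Yes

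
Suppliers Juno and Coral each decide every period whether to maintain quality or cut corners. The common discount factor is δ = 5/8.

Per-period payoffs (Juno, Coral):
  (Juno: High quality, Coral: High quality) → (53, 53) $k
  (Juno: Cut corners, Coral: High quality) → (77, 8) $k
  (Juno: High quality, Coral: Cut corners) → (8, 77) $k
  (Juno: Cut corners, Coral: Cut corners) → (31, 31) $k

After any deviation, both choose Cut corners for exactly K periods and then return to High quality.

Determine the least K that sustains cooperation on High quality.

3

No profitable deviation requires (53−31)(δ+…+δ^K) ≥ 77−53, i.e. δ+…+δ^K ≥ 12/11 ≈ 1.0909.
With δ = 5/8, the partial sums are K=1: 0.6250, K=2: 1.0156, K=3: 1.2598.
K = 3 is the first length at which the sum reaches 1.0909.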